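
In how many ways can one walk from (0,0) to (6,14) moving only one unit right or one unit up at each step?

38760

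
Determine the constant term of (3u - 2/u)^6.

-4320

General term: C(6,j)·(3u)^j·(-2/u)^(6-j), with u-exponent 1j − 1(6−j) = 2j − 6.
Set 2j − 6 = 0: j = 3.
C(6,3) = 20; 3^3 = 27; (-2)^3 = -8.
Coefficient = 20 · 27 · (-8) = -4320.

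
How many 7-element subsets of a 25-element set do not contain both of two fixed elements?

447051

All 7-subsets: C(25,7) = 480700. Those containing both fixed elements: C(23,5) = 33649.
480700 − 33649 = 447051.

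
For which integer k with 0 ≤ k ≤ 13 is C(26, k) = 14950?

4

C(26,k) increases on 0 ≤ k ≤ 13. C(26,3) = 2600 and C(26,4) = 14950, so k = 4.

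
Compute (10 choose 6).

C(10,6) = C(10,4) by symmetry.
C(10,4) = (10·9·8·7) / 4! = 5040 / 24 = 210.

210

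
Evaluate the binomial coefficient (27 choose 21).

296010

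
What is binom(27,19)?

2220075

C(27,19) = C(27,8) by symmetry.
C(27,8) = (27·26·25·24·23·22·21·20) / 8! = 89513424000 / 40320 = 2220075.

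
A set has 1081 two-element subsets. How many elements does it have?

n(n−1)/2 = 1081 ⇒ n(n−1) = 2162. Since 47·46 = 2162, n = 47.

47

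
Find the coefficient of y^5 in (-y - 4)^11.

-1892352

The general term is C(11,j)·(-y)^j·(-4)^(11-j); the y^5 term has j = 5.
C(11,5) = 462.
Coefficient = C(11,5) · (-1)^5 · (-4)^6 = 462 · (-1) · 4096 = -1892352.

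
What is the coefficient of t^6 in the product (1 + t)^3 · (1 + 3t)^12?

Coefficient of t^6 = Σ_{j} C(3,j)·1^j·C(12,6-j)·3^(6-j) for j from 0 to 3.
= 673596 + 577368 + 120285 + 5940 = 1377189.

1377189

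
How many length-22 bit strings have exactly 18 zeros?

Choose the 18 positions: C(22,18) = 7315.

7315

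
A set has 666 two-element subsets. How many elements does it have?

37

n(n−1)/2 = 666 ⇒ n(n−1) = 1332. Since 37·36 = 1332, n = 37.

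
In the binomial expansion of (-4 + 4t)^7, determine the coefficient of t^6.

The general term is C(7,j)·(-4)^j·(4t)^(7-j); the t^6 term has j = 1.
C(7,1) = 7.
Coefficient = C(7,1) · (-4)^1 · 4^6 = 7 · (-4) · 4096 = -114688.

-114688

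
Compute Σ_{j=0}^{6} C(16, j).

1 + 16 + 120 + 560 + 1820 + 4368 + 8008 = 14893.

14893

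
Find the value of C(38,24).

C(38,24) = C(38,14) by symmetry.
C(38,14) = (38·37·36·35·34·33·32·31·30·29·28·27·26·25) / 14! = 842975203103953920000 / 87178291200 = 9669554100.

9669554100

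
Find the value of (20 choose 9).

167960

C(20,9) = (20·19·18·17·16·15·14·13·12) / 9! = 60949324800 / 362880 = 167960.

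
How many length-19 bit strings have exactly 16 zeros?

969

Choose the 16 positions: C(19,16) = 969.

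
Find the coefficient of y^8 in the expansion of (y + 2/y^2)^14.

General term: C(14,j)·(y)^j·(2/y^2)^(14-j), with y-exponent 1j − 2(14−j) = 3j − 28.
Set 3j − 28 = 8: j = 12.
C(14,12) = 91; 1^12 = 1; 2^2 = 4.
Coefficient = 91 · 1 · 4 = 364.

364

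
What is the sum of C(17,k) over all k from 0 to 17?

Setting x = 1 in (1+x)^17 gives Σ C(17,k) = 2^17 = 131072.

131072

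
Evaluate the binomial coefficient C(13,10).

286

C(13,10) = C(13,3) by symmetry.
C(13,3) = (13·12·11) / 3! = 1716 / 6 = 286.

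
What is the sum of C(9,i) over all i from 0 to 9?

512

Setting x = 1 in (1+x)^9 gives Σ C(9,i) = 2^9 = 512.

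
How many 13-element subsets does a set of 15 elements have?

105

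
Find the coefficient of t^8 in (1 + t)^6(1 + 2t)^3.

Coefficient of t^8 = Σ_{j} C(6,j)·1^j·C(3,8-j)·2^(8-j) for j from 5 to 6.
= 48 + 12 = 60.

60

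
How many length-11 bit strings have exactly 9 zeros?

55

Choose the 9 positions: C(11,9) = 55.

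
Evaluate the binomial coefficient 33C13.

573166440

C(33,13) = (33·32·31·30·29·28·27·26·25·24·23·22·21) / 13! = 3569119343741952000 / 6227020800 = 573166440.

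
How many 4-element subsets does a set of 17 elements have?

2380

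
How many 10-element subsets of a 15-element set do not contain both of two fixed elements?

1716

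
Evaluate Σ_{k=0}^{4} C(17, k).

1 + 17 + 136 + 680 + 2380 = 3214.

3214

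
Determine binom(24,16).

735471

C(24,16) = C(24,8) by symmetry.
C(24,8) = (24·23·22·21·20·19·18·17) / 8! = 29654190720 / 40320 = 735471.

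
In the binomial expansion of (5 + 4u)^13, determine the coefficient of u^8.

263577600000

The general term is C(13,j)·(5)^j·(4u)^(13-j); the u^8 term has j = 5.
C(13,5) = 1287.
Coefficient = C(13,5) · 5^5 · 4^8 = 1287 · 3125 · 65536 = 263577600000.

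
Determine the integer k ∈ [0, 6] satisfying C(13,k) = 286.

3

C(13,k) increases on 0 ≤ k ≤ 6. C(13,2) = 78 and C(13,3) = 286, so k = 3.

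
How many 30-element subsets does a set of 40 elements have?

C(40,30) = C(40,10) by symmetry.
C(40,10) = (40·39·38·37·36·35·34·33·32·31) / 10! = 3075990524006400 / 3628800 = 847660528.

847660528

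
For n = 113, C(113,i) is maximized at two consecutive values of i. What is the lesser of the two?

56

For odd n = 113, C(113,i) peaks at i = (n−1)/2 and (n+1)/2; the lesser is 56.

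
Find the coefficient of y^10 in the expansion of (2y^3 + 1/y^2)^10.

13440

General term: C(10,j)·(2y^3)^j·(1/y^2)^(10-j), with y-exponent 3j − 2(10−j) = 5j − 20.
Set 5j − 20 = 10: j = 6.
C(10,6) = 210; 2^6 = 64; 1^4 = 1.
Coefficient = 210 · 64 · 1 = 13440.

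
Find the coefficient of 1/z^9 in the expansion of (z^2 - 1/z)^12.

-12

General term: C(12,j)·(z^2)^j·(-1/z)^(12-j), with z-exponent 2j − 1(12−j) = 3j − 12.
Set 3j − 12 = -9: j = 1.
C(12,1) = 12; 1^1 = 1; (-1)^11 = -1.
Coefficient = 12 · 1 · (-1) = -12.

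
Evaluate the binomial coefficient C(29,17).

51895935

C(29,17) = C(29,12) by symmetry.
C(29,12) = (29·28·27·26·25·24·23·22·21·20·19·18) / 12! = 24858235898496000 / 479001600 = 51895935.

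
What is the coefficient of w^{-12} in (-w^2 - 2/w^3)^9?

-5376

General term: C(9,j)·(-w^2)^j·(-2/w^3)^(9-j), with w-exponent 2j − 3(9−j) = 5j − 27.
Set 5j − 27 = -12: j = 3.
C(9,3) = 84; (-1)^3 = -1; (-2)^6 = 64.
Coefficient = 84 · (-1) · 64 = -5376.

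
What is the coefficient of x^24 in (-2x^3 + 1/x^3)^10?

-5120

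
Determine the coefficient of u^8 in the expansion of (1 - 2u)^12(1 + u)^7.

Coefficient of u^8 = Σ_{j} C(12,j)·(-2)^j·C(7,8-j)·1^(8-j) for j from 1 to 8.
= (-24) + 1848 + (-36960) + 277200 + (-887040) + 1241856 + (-709632) + 126720 = 13968.

13968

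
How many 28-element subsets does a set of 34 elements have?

C(34,28) = C(34,6) by symmetry.
C(34,6) = (34·33·32·31·30·29) / 6! = 968330880 / 720 = 1344904.

1344904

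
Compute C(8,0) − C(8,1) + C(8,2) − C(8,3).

The partial alternating sum Σ_{k=0}^{3} (−1)^k C(8,k) = (−1)^3 C(7,3) = -35.

-35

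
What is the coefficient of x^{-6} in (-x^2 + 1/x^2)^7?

21

General term: C(7,j)·(-x^2)^j·(1/x^2)^(7-j), with x-exponent 2j − 2(7−j) = 4j − 14.
Set 4j − 14 = -6: j = 2.
C(7,2) = 21; (-1)^2 = 1; 1^5 = 1.
Coefficient = 21 · 1 · 1 = 21.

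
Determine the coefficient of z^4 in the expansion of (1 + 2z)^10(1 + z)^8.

Coefficient of z^4 = Σ_{j} C(10,j)·2^j·C(8,4-j)·1^(4-j) for j from 0 to 4.
= 70 + 1120 + 5040 + 7680 + 3360 = 17270.

17270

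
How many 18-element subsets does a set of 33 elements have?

1037158320

C(33,18) = C(33,15) by symmetry.
C(33,15) = (33·32·31·30·29·28·27·26·25·24·23·22·21·20·19) / 15! = 1356265350621941760000 / 1307674368000 = 1037158320.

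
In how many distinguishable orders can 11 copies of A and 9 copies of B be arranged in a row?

Choose positions for the A's: C(20,11) = 167960.

167960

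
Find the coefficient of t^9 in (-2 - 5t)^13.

The general term is C(13,j)·(-2)^j·(-5t)^(13-j); the t^9 term has j = 4.
C(13,4) = 715.
Coefficient = C(13,4) · (-2)^4 · (-5)^9 = 715 · 16 · (-1953125) = -22343750000.

-22343750000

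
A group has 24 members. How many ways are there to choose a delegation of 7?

346104

This is C(24,7) = 346104.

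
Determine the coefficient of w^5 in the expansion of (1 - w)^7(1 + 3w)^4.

Coefficient of w^5 = Σ_{j} C(7,j)·(-1)^j·C(4,5-j)·3^(5-j) for j from 1 to 5.
= (-567) + 2268 + (-1890) + 420 + (-21) = 210.

210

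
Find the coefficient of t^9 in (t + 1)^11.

55

The general term is C(11,j)·(t)^j·(1)^(11-j); the t^9 term has j = 9.
C(11,9) = 55.
Coefficient = C(11,9) = 55.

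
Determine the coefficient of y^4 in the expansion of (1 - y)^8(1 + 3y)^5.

-5

Coefficient of y^4 = Σ_{j} C(8,j)·(-1)^j·C(5,4-j)·3^(4-j) for j from 0 to 4.
= 405 + (-2160) + 2520 + (-840) + 70 = -5.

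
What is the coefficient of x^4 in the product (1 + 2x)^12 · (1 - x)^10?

-470

Coefficient of x^4 = Σ_{j} C(12,j)·2^j·C(10,4-j)·(-1)^(4-j) for j from 0 to 4.
= 210 + (-2880) + 11880 + (-17600) + 7920 = -470.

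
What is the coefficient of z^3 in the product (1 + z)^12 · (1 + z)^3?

Coefficient of z^3 = Σ_{j} C(12,j)·C(3,3-j) for j from 0 to 3.
= 1 + 36 + 198 + 220 = 455.

455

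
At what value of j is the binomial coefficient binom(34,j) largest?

17

C(34,j) is maximized at j = 34/2 = 17.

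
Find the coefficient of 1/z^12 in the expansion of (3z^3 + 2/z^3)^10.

General term: C(10,j)·(3z^3)^j·(2/z^3)^(10-j), with z-exponent 3j − 3(10−j) = 6j − 30.
Set 6j − 30 = -12: j = 3.
C(10,3) = 120; 3^3 = 27; 2^7 = 128.
Coefficient = 120 · 27 · 128 = 414720.

414720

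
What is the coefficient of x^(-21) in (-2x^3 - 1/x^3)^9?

General term: C(9,j)·(-2x^3)^j·(-1/x^3)^(9-j), with x-exponent 3j − 3(9−j) = 6j − 27.
Set 6j − 27 = -21: j = 1.
C(9,1) = 9; (-2)^1 = -2; (-1)^8 = 1.
Coefficient = 9 · (-2) · 1 = -18.

-18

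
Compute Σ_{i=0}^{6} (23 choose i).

145499

1 + 23 + 253 + 1771 + 8855 + 33649 + 100947 = 145499.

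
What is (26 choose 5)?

C(26,5) = (26·25·24·23·22) / 5! = 7893600 / 120 = 65780.

65780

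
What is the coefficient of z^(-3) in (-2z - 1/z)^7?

General term: C(7,j)·(-2z)^j·(-1/z)^(7-j), with z-exponent 1j − 1(7−j) = 2j − 7.
Set 2j − 7 = -3: j = 2.
C(7,2) = 21; (-2)^2 = 4; (-1)^5 = -1.
Coefficient = 21 · 4 · (-1) = -84.

-84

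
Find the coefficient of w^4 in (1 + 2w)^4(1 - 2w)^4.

Coefficient of w^4 = Σ_{j} C(4,j)·2^j·C(4,4-j)·(-2)^(4-j) for j from 0 to 4.
= 16 + (-256) + 576 + (-256) + 16 = 96.

96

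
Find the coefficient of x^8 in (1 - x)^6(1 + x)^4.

-3

Coefficient of x^8 = Σ_{j} C(6,j)·(-1)^j·C(4,8-j)·1^(8-j) for j from 4 to 6.
= 15 + (-24) + 6 = -3.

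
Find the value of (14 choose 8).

3003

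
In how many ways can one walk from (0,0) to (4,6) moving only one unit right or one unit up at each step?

Each path is a sequence of 10 steps with 4 rights: C(10,4) = 210.

210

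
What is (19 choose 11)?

C(19,11) = C(19,8) by symmetry.
C(19,8) = (19·18·17·16·15·14·13·12) / 8! = 3047466240 / 40320 = 75582.

75582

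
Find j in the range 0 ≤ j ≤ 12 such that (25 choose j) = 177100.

6

C(25,j) increases on 0 ≤ j ≤ 12. C(25,5) = 53130 and C(25,6) = 177100, so j = 6.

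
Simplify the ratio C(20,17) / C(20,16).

4/17

C(n,k+1)/C(n,k) = (n−k)/(k+1) = (20−16)/(16+1) = 4/17.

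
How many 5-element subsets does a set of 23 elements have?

33649

C(23,5) = (23·22·21·20·19) / 5! = 4037880 / 120 = 33649.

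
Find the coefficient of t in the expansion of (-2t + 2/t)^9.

-64512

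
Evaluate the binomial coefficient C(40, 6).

C(40,6) = (40·39·38·37·36·35) / 6! = 2763633600 / 720 = 3838380.

3838380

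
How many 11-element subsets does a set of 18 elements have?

C(18,11) = C(18,7) by symmetry.
C(18,7) = (18·17·16·15·14·13·12) / 7! = 160392960 / 5040 = 31824.

31824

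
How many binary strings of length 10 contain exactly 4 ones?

Choose the 4 positions: C(10,4) = 210.

210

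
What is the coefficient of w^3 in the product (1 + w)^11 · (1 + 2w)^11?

5115

Coefficient of w^3 = Σ_{j} C(11,j)·1^j·C(11,3-j)·2^(3-j) for j from 0 to 3.
= 1320 + 2420 + 1210 + 165 = 5115.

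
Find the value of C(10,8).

45

C(10,8) = C(10,2) by symmetry.
C(10,2) = (10·9) / 2! = 90 / 2 = 45.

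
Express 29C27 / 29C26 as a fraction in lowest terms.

C(n,k+1)/C(n,k) = (n−k)/(k+1) = (29−26)/(26+1) = 3/27 = 1/9.

1/9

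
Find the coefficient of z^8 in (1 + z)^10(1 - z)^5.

-45

Coefficient of z^8 = Σ_{j} C(10,j)·1^j·C(5,8-j)·(-1)^(8-j) for j from 3 to 8.
= (-120) + 1050 + (-2520) + 2100 + (-600) + 45 = -45.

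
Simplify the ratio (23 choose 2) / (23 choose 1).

11

C(n,k+1)/C(n,k) = (n−k)/(k+1) = (23−1)/(1+1) = 22/2 = 11.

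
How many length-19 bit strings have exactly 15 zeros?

Choose the 15 positions: C(19,15) = 3876.

3876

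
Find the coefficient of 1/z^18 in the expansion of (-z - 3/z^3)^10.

General term: C(10,j)·(-z)^j·(-3/z^3)^(10-j), with z-exponent 1j − 3(10−j) = 4j − 30.
Set 4j − 30 = -18: j = 3.
C(10,3) = 120; (-1)^3 = -1; (-3)^7 = -2187.
Coefficient = 120 · (-1) · (-2187) = 262440.

262440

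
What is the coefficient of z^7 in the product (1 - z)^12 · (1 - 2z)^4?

-46552

Coefficient of z^7 = Σ_{j} C(12,j)·(-1)^j·C(4,7-j)·(-2)^(7-j) for j from 3 to 7.
= (-3520) + (-15840) + (-19008) + (-7392) + (-792) = -46552.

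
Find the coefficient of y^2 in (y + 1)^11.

The general term is C(11,j)·(y)^j·(1)^(11-j); the y^2 term has j = 2.
C(11,2) = 55.
Coefficient = C(11,2) = 55.

55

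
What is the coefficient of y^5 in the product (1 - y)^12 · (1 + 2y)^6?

Coefficient of y^5 = Σ_{j} C(12,j)·(-1)^j·C(6,5-j)·2^(5-j) for j from 0 to 5.
= 192 + (-2880) + 10560 + (-13200) + 5940 + (-792) = -180.

-180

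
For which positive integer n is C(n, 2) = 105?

15

n(n−1)/2 = 105 ⇒ n(n−1) = 210. Since 15·14 = 210, n = 15.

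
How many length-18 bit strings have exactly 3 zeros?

816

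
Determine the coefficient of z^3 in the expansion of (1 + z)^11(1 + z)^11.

1540

(1 + z)^11(1 + z)^11 = (1 + z)^22, so the coefficient of z^3 is C(22,3)·1^3 = 1540·1 = 1540.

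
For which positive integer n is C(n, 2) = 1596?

57

n(n−1)/2 = 1596 ⇒ n(n−1) = 3192. Since 57·56 = 3192, n = 57.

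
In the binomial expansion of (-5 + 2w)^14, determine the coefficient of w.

-34179687500

The general term is C(14,j)·(-5)^j·(2w)^(14-j); the w^1 term has j = 13.
C(14,13) = 14.
Coefficient = C(14,13) · (-5)^13 · 2^1 = 14 · (-1220703125) · 2 = -34179687500.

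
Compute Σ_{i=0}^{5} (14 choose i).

1 + 14 + 91 + 364 + 1001 + 2002 = 3473.

3473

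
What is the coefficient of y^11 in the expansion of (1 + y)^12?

The general term is C(12,j)·(1)^j·(y)^(12-j); the y^11 term has j = 1.
C(12,1) = 12.
Coefficient = C(12,1) = 12.

12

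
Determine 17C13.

C(17,13) = C(17,4) by symmetry.
C(17,4) = (17·16·15·14) / 4! = 57120 / 24 = 2380.

2380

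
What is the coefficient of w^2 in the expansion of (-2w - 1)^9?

-144

The general term is C(9,j)·(-2w)^j·(-1)^(9-j); the w^2 term has j = 2.
C(9,2) = 36.
Coefficient = C(9,2) · (-2)^2 · (-1)^7 = 36 · 4 · (-1) = -144.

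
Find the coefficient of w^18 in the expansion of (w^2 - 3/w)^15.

General term: C(15,j)·(w^2)^j·(-3/w)^(15-j), with w-exponent 2j − 1(15−j) = 3j − 15.
Set 3j − 15 = 18: j = 11.
C(15,11) = 1365; 1^11 = 1; (-3)^4 = 81.
Coefficient = 1365 · 1 · 81 = 110565.

110565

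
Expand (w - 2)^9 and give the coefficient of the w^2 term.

-4608

The general term is C(9,j)·(w)^j·(-2)^(9-j); the w^2 term has j = 2.
C(9,2) = 36.
Coefficient = C(9,2) · (-2)^7 = 36 · (-128) = -4608.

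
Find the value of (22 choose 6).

74613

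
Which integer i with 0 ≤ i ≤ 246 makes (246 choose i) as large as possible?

C(246,i) is maximized at i = 246/2 = 123.

123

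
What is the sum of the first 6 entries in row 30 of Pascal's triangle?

1 + 30 + 435 + 4060 + 27405 + 142506 = 174437.

174437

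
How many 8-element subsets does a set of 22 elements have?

C(22,8) = (22·21·20·19·18·17·16·15) / 8! = 12893126400 / 40320 = 319770.

319770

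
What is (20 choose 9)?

C(20,9) = (20·19·18·17·16·15·14·13·12) / 9! = 60949324800 / 362880 = 167960.

167960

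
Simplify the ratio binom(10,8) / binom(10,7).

C(n,k+1)/C(n,k) = (n−k)/(k+1) = (10−7)/(7+1) = 3/8.

3/8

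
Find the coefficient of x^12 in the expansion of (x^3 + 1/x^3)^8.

28

General term: C(8,j)·(x^3)^j·(1/x^3)^(8-j), with x-exponent 3j − 3(8−j) = 6j − 24.
Set 6j − 24 = 12: j = 6.
C(8,6) = 28; 1^6 = 1; 1^2 = 1.
Coefficient = 28 · 1 · 1 = 28.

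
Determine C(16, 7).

11440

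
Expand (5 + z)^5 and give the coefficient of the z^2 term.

1250

The general term is C(5,j)·(5)^j·(z)^(5-j); the z^2 term has j = 3.
C(5,3) = 10.
Coefficient = C(5,3) · 5^3 = 10 · 125 = 1250.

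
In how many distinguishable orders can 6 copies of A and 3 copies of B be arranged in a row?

84

Choose positions for the A's: C(9,6) = 84.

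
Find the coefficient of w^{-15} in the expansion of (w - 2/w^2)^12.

General term: C(12,j)·(w)^j·(-2/w^2)^(12-j), with w-exponent 1j − 2(12−j) = 3j − 24.
Set 3j − 24 = -15: j = 3.
C(12,3) = 220; 1^3 = 1; (-2)^9 = -512.
Coefficient = 220 · 1 · (-512) = -112640.

-112640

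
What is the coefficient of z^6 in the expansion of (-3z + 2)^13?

160123392

The general term is C(13,j)·(-3z)^j·(2)^(13-j); the z^6 term has j = 6.
C(13,6) = 1716.
Coefficient = C(13,6) · (-3)^6 · 2^7 = 1716 · 729 · 128 = 160123392.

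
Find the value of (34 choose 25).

52451256

C(34,25) = C(34,9) by symmetry.
C(34,9) = (34·33·32·31·30·29·28·27·26) / 9! = 19033511777280 / 362880 = 52451256.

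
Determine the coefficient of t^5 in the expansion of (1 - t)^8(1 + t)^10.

Coefficient of t^5 = Σ_{j} C(8,j)·(-1)^j·C(10,5-j)·1^(5-j) for j from 0 to 5.
= 252 + (-1680) + 3360 + (-2520) + 700 + (-56) = 56.

56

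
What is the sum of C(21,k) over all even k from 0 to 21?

Even-k terms of row 21 sum to 2^20 = 1048576.

1048576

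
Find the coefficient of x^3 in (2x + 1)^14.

2912

The general term is C(14,j)·(2x)^j·(1)^(14-j); the x^3 term has j = 3.
C(14,3) = 364.
Coefficient = C(14,3) · 2^3 = 364 · 8 = 2912.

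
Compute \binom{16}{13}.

C(16,13) = C(16,3) by symmetry.
C(16,3) = (16·15·14) / 3! = 3360 / 6 = 560.

560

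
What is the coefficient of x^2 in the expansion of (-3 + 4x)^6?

19440

The general term is C(6,j)·(-3)^j·(4x)^(6-j); the x^2 term has j = 4.
C(6,4) = 15.
Coefficient = C(6,4) · (-3)^4 · 4^2 = 15 · 81 · 16 = 19440.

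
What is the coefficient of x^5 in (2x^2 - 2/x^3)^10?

-122880

General term: C(10,j)·(2x^2)^j·(-2/x^3)^(10-j), with x-exponent 2j − 3(10−j) = 5j − 30.
Set 5j − 30 = 5: j = 7.
C(10,7) = 120; 2^7 = 128; (-2)^3 = -8.
Coefficient = 120 · 128 · (-8) = -122880.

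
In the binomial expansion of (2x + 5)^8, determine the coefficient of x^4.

700000

The general term is C(8,j)·(2x)^j·(5)^(8-j); the x^4 term has j = 4.
C(8,4) = 70.
Coefficient = C(8,4) · 2^4 · 5^4 = 70 · 16 · 625 = 700000.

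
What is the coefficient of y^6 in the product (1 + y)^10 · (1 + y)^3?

1716

(1 + y)^10(1 + y)^3 = (1 + y)^13, so the coefficient of y^6 is C(13,6)·1^6 = 1716·1 = 1716.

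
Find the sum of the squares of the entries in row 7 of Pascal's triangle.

By Vandermonde's identity, Σ C(7,k)² = C(14,7) = 3432.

3432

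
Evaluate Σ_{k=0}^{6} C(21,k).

82160

1 + 21 + 210 + 1330 + 5985 + 20349 + 54264 = 82160.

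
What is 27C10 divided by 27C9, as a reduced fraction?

C(n,k+1)/C(n,k) = (n−k)/(k+1) = (27−9)/(9+1) = 18/10 = 9/5.

9/5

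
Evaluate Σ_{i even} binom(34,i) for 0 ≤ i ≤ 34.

8589934592

Half of (1+1)^34 + (1−1)^34 gives the even-index sum: 2^33 = 8589934592.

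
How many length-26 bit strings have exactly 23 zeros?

2600

Choose the 23 positions: C(26,23) = 2600.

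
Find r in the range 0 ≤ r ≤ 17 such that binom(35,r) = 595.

2

C(35,r) increases on 0 ≤ r ≤ 17. C(35,1) = 35 and C(35,2) = 595, so r = 2.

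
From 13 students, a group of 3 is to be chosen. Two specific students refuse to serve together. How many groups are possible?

275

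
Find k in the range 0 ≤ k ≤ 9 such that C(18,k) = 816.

3

C(18,k) increases on 0 ≤ k ≤ 9. C(18,2) = 153 and C(18,3) = 816, so k = 3.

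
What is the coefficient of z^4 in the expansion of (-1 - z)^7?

The general term is C(7,j)·(-1)^j·(-z)^(7-j); the z^4 term has j = 3.
C(7,3) = 35.
Coefficient = C(7,3) · (-1)^3 = 35 · (-1) = -35.

-35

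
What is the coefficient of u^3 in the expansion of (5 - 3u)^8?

-4725000

The general term is C(8,j)·(5)^j·(-3u)^(8-j); the u^3 term has j = 5.
C(8,5) = 56.
Coefficient = C(8,5) · 5^5 · (-3)^3 = 56 · 3125 · (-27) = -4725000.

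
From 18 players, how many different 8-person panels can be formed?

This is C(18,8) = 43758.

43758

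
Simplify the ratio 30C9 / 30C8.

C(n,k+1)/C(n,k) = (n−k)/(k+1) = (30−8)/(8+1) = 22/9.

22/9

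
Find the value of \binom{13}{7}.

1716

C(13,7) = C(13,6) by symmetry.
C(13,6) = (13·12·11·10·9·8) / 6! = 1235520 / 720 = 1716.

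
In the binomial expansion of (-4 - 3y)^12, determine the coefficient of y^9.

The general term is C(12,j)·(-4)^j·(-3y)^(12-j); the y^9 term has j = 3.
C(12,3) = 220.
Coefficient = C(12,3) · (-4)^3 · (-3)^9 = 220 · (-64) · (-19683) = 277136640.

277136640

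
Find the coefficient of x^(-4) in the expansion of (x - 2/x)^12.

126720

General term: C(12,j)·(x)^j·(-2/x)^(12-j), with x-exponent 1j − 1(12−j) = 2j − 12.
Set 2j − 12 = -4: j = 4.
C(12,4) = 495; 1^4 = 1; (-2)^8 = 256.
Coefficient = 495 · 1 · 256 = 126720.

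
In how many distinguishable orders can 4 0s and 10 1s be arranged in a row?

1001

Choose positions for the 0s: C(14,4) = 1001.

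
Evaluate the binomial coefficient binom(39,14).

15084504396

C(39,14) = (39·38·37·36·35·34·33·32·31·30·29·28·27·26) / 14! = 1315041316842168115200 / 87178291200 = 15084504396.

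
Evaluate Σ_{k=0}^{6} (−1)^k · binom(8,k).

The partial alternating sum Σ_{k=0}^{6} (−1)^k C(8,k) = (−1)^6 C(7,6) = 7.

7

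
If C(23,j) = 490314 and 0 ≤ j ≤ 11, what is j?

8

C(23,j) increases on 0 ≤ j ≤ 11. C(23,7) = 245157 and C(23,8) = 490314, so j = 8.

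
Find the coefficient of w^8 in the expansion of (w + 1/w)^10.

10

General term: C(10,j)·(w)^j·(1/w)^(10-j), with w-exponent 1j − 1(10−j) = 2j − 10.
Set 2j − 10 = 8: j = 9.
C(10,9) = 10; 1^9 = 1; 1^1 = 1.
Coefficient = 10 · 1 · 1 = 10.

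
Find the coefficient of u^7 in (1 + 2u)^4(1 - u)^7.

Coefficient of u^7 = Σ_{j} C(4,j)·2^j·C(7,7-j)·(-1)^(7-j) for j from 0 to 4.
= (-1) + 56 + (-504) + 1120 + (-560) = 111.

111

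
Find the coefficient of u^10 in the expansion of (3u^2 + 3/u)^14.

General term: C(14,j)·(3u^2)^j·(3/u)^(14-j), with u-exponent 2j − 1(14−j) = 3j − 14.
Set 3j − 14 = 10: j = 8.
C(14,8) = 3003; 3^8 = 6561; 3^6 = 729.
Coefficient = 3003 · 6561 · 729 = 14363255907.

14363255907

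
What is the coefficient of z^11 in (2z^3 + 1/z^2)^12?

General term: C(12,j)·(2z^3)^j·(1/z^2)^(12-j), with z-exponent 3j − 2(12−j) = 5j − 24.
Set 5j − 24 = 11: j = 7.
C(12,7) = 792; 2^7 = 128; 1^5 = 1.
Coefficient = 792 · 128 · 1 = 101376.

101376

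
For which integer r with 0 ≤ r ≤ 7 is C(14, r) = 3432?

7

C(14,r) increases on 0 ≤ r ≤ 7. C(14,6) = 3003 and C(14,7) = 3432, so r = 7.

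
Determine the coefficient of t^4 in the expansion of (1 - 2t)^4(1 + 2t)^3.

Coefficient of t^4 = Σ_{j} C(4,j)·(-2)^j·C(3,4-j)·2^(4-j) for j from 1 to 4.
= (-64) + 288 + (-192) + 16 = 48.

48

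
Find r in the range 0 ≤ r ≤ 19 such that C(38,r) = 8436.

3

C(38,r) increases on 0 ≤ r ≤ 19. C(38,2) = 703 and C(38,3) = 8436, so r = 3.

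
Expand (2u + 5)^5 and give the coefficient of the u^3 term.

The general term is C(5,j)·(2u)^j·(5)^(5-j); the u^3 term has j = 3.
C(5,3) = 10.
Coefficient = C(5,3) · 2^3 · 5^2 = 10 · 8 · 25 = 2000.

2000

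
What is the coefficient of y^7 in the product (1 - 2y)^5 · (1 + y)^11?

Coefficient of y^7 = Σ_{j} C(5,j)·(-2)^j·C(11,7-j)·1^(7-j) for j from 0 to 5.
= 330 + (-4620) + 18480 + (-26400) + 13200 + (-1760) = -770.

-770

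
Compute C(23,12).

C(23,12) = C(23,11) by symmetry.
C(23,11) = (23·22·21·20·19·18·17·16·15·14·13) / 11! = 53970627110400 / 39916800 = 1352078.

1352078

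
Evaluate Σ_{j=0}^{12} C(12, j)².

2704156

Σ C(12,j)² is the coefficient of x^12 in (1+x)^12(1+x)^12 = (1+x)^24, i.e. C(24,12) = 2704156.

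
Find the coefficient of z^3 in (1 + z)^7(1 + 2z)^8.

1603

Coefficient of z^3 = Σ_{j} C(7,j)·1^j·C(8,3-j)·2^(3-j) for j from 0 to 3.
= 448 + 784 + 336 + 35 = 1603.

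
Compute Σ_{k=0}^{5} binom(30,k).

1 + 30 + 435 + 4060 + 27405 + 142506 = 174437.

174437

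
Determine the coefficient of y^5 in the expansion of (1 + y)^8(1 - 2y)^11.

Coefficient of y^5 = Σ_{j} C(8,j)·1^j·C(11,5-j)·(-2)^(5-j) for j from 0 to 5.
= (-14784) + 42240 + (-36960) + 12320 + (-1540) + 56 = 1332.

1332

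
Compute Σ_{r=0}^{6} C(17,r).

21778

1 + 17 + 136 + 680 + 2380 + 6188 + 12376 = 21778.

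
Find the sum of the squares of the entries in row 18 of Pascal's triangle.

9075135300

By Vandermonde's identity, Σ C(18,r)² = C(36,18) = 9075135300.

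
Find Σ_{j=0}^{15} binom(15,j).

32768

Setting x = 1 in (1+x)^15 gives Σ C(15,j) = 2^15 = 32768.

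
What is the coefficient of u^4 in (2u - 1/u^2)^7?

General term: C(7,j)·(2u)^j·(-1/u^2)^(7-j), with u-exponent 1j − 2(7−j) = 3j − 14.
Set 3j − 14 = 4: j = 6.
C(7,6) = 7; 2^6 = 64; (-1)^1 = -1.
Coefficient = 7 · 64 · (-1) = -448.

-448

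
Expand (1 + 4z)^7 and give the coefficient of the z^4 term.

The general term is C(7,j)·(1)^j·(4z)^(7-j); the z^4 term has j = 3.
C(7,3) = 35.
Coefficient = C(7,3) · 4^4 = 35 · 256 = 8960.

8960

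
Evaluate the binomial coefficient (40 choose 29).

2311801440

C(40,29) = C(40,11) by symmetry.
C(40,11) = (40·39·38·37·36·35·34·33·32·31·30) / 11! = 92279715720192000 / 39916800 = 2311801440.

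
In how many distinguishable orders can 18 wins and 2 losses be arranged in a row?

Choose positions for the wins: C(20,18) = 190.

190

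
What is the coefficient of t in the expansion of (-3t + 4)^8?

The general term is C(8,j)·(-3t)^j·(4)^(8-j); the t^1 term has j = 1.
C(8,1) = 8.
Coefficient = C(8,1) · (-3)^1 · 4^7 = 8 · (-3) · 16384 = -393216.

-393216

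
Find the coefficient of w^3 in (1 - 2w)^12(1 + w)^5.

-670

Coefficient of w^3 = Σ_{j} C(12,j)·(-2)^j·C(5,3-j)·1^(3-j) for j from 0 to 3.
= 10 + (-240) + 1320 + (-1760) = -670.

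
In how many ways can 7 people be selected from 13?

1716

This is C(13,7) = 1716.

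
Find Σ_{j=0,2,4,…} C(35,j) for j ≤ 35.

Even-j terms of row 35 sum to 2^34 = 17179869184.

17179869184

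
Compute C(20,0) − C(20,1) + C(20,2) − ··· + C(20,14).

11628

The partial alternating sum Σ_{k=0}^{14} (−1)^k C(20,k) = (−1)^14 C(19,14) = 11628.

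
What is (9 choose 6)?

84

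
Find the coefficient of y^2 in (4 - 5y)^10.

The general term is C(10,j)·(4)^j·(-5y)^(10-j); the y^2 term has j = 8.
C(10,8) = 45.
Coefficient = C(10,8) · 4^8 · (-5)^2 = 45 · 65536 · 25 = 73728000.

73728000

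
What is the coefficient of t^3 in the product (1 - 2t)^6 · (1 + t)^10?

Coefficient of t^3 = Σ_{j} C(6,j)·(-2)^j·C(10,3-j)·1^(3-j) for j from 0 to 3.
= 120 + (-540) + 600 + (-160) = 20.

20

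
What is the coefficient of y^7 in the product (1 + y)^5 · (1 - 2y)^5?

120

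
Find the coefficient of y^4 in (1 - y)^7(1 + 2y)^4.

51

Coefficient of y^4 = Σ_{j} C(7,j)·(-1)^j·C(4,4-j)·2^(4-j) for j from 0 to 4.
= 16 + (-224) + 504 + (-280) + 35 = 51.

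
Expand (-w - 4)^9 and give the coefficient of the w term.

-589824

The general term is C(9,j)·(-w)^j·(-4)^(9-j); the w^1 term has j = 1.
C(9,1) = 9.
Coefficient = C(9,1) · (-1)^1 · (-4)^8 = 9 · (-1) · 65536 = -589824.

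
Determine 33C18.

1037158320

C(33,18) = C(33,15) by symmetry.
C(33,15) = (33·32·31·30·29·28·27·26·25·24·23·22·21·20·19) / 15! = 1356265350621941760000 / 1307674368000 = 1037158320.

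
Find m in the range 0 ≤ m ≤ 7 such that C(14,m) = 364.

3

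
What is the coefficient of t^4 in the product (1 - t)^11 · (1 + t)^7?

Coefficient of t^4 = Σ_{j} C(11,j)·(-1)^j·C(7,4-j)·1^(4-j) for j from 0 to 4.
= 35 + (-385) + 1155 + (-1155) + 330 = -20.

-20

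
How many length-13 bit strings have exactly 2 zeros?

78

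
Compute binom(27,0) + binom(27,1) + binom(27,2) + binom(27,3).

3304

1 + 27 + 351 + 2925 = 3304.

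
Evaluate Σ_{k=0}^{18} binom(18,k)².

9075135300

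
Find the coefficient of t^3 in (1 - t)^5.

-10

The general term is C(5,j)·(1)^j·(-t)^(5-j); the t^3 term has j = 2.
C(5,2) = 10.
Coefficient = C(5,2) · (-1)^3 = 10 · (-1) = -10.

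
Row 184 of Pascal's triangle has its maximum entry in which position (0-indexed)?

C(184,m) is maximized at m = 184/2 = 92.

92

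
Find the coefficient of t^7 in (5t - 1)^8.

The general term is C(8,j)·(5t)^j·(-1)^(8-j); the t^7 term has j = 7.
C(8,7) = 8.
Coefficient = C(8,7) · 5^7 · (-1)^1 = 8 · 78125 · (-1) = -625000.

-625000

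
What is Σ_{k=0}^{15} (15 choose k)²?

Σ C(15,k)² is the coefficient of x^15 in (1+x)^15(1+x)^15 = (1+x)^30, i.e. C(30,15) = 155117520.

155117520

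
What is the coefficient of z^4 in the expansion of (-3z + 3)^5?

The general term is C(5,j)·(-3z)^j·(3)^(5-j); the z^4 term has j = 4.
C(5,4) = 5.
Coefficient = C(5,4) · (-3)^4 · 3^1 = 5 · 81 · 3 = 1215.

1215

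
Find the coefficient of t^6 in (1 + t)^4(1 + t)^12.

8008

(1 + t)^4(1 + t)^12 = (1 + t)^16, so the coefficient of t^6 is C(16,6)·1^6 = 8008·1 = 8008.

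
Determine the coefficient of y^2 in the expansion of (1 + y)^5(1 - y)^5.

-5

Coefficient of y^2 = Σ_{j} C(5,j)·1^j·C(5,2-j)·(-1)^(2-j) for j from 0 to 2.
= 10 + (-25) + 10 = -5.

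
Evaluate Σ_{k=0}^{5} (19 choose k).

1 + 19 + 171 + 969 + 3876 + 11628 = 16664.

16664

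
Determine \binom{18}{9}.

C(18,9) = (18·17·16·15·14·13·12·11·10) / 9! = 17643225600 / 362880 = 48620.

48620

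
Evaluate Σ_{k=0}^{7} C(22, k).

280600

1 + 22 + 231 + 1540 + 7315 + 26334 + 74613 + 170544 = 280600.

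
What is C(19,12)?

C(19,12) = C(19,7) by symmetry.
C(19,7) = (19·18·17·16·15·14·13) / 7! = 253955520 / 5040 = 50388.

50388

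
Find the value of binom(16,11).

C(16,11) = C(16,5) by symmetry.
C(16,5) = (16·15·14·13·12) / 5! = 524160 / 120 = 4368.

4368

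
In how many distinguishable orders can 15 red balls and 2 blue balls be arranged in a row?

136

Choose positions for the red balls: C(17,15) = 136.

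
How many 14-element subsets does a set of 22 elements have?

319770

C(22,14) = C(22,8) by symmetry.
C(22,8) = (22·21·20·19·18·17·16·15) / 8! = 12893126400 / 40320 = 319770.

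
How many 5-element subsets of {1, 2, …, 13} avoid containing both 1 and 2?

All 5-subsets: C(13,5) = 1287. Those containing both fixed elements: C(11,3) = 165.
1287 − 165 = 1122.

1122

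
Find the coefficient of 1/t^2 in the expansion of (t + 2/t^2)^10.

3360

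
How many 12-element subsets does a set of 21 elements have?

293930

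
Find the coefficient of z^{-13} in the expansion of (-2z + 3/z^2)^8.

-34992

General term: C(8,j)·(-2z)^j·(3/z^2)^(8-j), with z-exponent 1j − 2(8−j) = 3j − 16.
Set 3j − 16 = -13: j = 1.
C(8,1) = 8; (-2)^1 = -2; 3^7 = 2187.
Coefficient = 8 · (-2) · 2187 = -34992.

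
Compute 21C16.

20349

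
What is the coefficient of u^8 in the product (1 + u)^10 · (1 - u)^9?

126

Coefficient of u^8 = Σ_{j} C(10,j)·1^j·C(9,8-j)·(-1)^(8-j) for j from 0 to 8.
= 9 + (-360) + 3780 + (-15120) + 26460 + (-21168) + 7560 + (-1080) + 45 = 126.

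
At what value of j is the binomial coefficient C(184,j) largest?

92

C(184,j) is maximized at j = 184/2 = 92.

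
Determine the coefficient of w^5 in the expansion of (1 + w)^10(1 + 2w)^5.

11584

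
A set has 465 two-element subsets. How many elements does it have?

31

n(n−1)/2 = 465 ⇒ n(n−1) = 930. Since 31·30 = 930, n = 31.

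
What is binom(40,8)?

C(40,8) = (40·39·38·37·36·35·34·33) / 8! = 3100796899200 / 40320 = 76904685.

76904685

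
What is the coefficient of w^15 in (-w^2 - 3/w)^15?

General term: C(15,j)·(-w^2)^j·(-3/w)^(15-j), with w-exponent 2j − 1(15−j) = 3j − 15.
Set 3j − 15 = 15: j = 10.
C(15,10) = 3003; (-1)^10 = 1; (-3)^5 = -243.
Coefficient = 3003 · 1 · (-243) = -729729.

-729729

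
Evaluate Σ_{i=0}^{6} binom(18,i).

1 + 18 + 153 + 816 + 3060 + 8568 + 18564 = 31180.

31180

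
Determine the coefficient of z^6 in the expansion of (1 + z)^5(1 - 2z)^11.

Coefficient of z^6 = Σ_{j} C(5,j)·1^j·C(11,6-j)·(-2)^(6-j) for j from 0 to 5.
= 29568 + (-73920) + 52800 + (-13200) + 1100 + (-22) = -3674.

-3674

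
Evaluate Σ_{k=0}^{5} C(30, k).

174437

1 + 30 + 435 + 4060 + 27405 + 142506 = 174437.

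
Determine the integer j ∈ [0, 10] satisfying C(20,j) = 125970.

C(20,j) increases on 0 ≤ j ≤ 10. C(20,7) = 77520 and C(20,8) = 125970, so j = 8.

8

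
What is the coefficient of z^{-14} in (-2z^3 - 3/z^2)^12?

General term: C(12,j)·(-2z^3)^j·(-3/z^2)^(12-j), with z-exponent 3j − 2(12−j) = 5j − 24.
Set 5j − 24 = -14: j = 2.
C(12,2) = 66; (-2)^2 = 4; (-3)^10 = 59049.
Coefficient = 66 · 4 · 59049 = 15588936.

15588936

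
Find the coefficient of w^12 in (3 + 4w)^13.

654311424

The general term is C(13,j)·(3)^j·(4w)^(13-j); the w^12 term has j = 1.
C(13,1) = 13.
Coefficient = C(13,1) · 3^1 · 4^12 = 13 · 3 · 16777216 = 654311424.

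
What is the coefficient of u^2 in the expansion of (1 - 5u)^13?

The general term is C(13,j)·(1)^j·(-5u)^(13-j); the u^2 term has j = 11.
C(13,11) = 78.
Coefficient = C(13,11) · (-5)^2 = 78 · 25 = 1950.

1950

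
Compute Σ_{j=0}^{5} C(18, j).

1 + 18 + 153 + 816 + 3060 + 8568 = 12616.

12616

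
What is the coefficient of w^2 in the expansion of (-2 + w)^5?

-80

The general term is C(5,j)·(-2)^j·(w)^(5-j); the w^2 term has j = 3.
C(5,3) = 10.
Coefficient = C(5,3) · (-2)^3 = 10 · (-8) = -80.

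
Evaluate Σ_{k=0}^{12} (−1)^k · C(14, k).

13

The partial alternating sum Σ_{k=0}^{12} (−1)^k C(14,k) = (−1)^12 C(13,12) = 13.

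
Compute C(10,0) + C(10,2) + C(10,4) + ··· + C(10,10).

512

Even-r terms of row 10 sum to 2^9 = 512.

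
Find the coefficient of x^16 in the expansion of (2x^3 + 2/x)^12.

General term: C(12,j)·(2x^3)^j·(2/x)^(12-j), with x-exponent 3j − 1(12−j) = 4j − 12.
Set 4j − 12 = 16: j = 7.
C(12,7) = 792; 2^7 = 128; 2^5 = 32.
Coefficient = 792 · 128 · 32 = 3244032.

3244032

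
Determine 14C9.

C(14,9) = C(14,5) by symmetry.
C(14,5) = (14·13·12·11·10) / 5! = 240240 / 120 = 2002.

2002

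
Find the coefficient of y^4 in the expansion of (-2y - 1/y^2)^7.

-448

General term: C(7,j)·(-2y)^j·(-1/y^2)^(7-j), with y-exponent 1j − 2(7−j) = 3j − 14.
Set 3j − 14 = 4: j = 6.
C(7,6) = 7; (-2)^6 = 64; (-1)^1 = -1.
Coefficient = 7 · 64 · (-1) = -448.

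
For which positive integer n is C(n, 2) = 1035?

n(n−1)/2 = 1035 ⇒ n(n−1) = 2070. Since 46·45 = 2070, n = 46.

46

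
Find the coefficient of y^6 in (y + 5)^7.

35

The general term is C(7,j)·(y)^j·(5)^(7-j); the y^6 term has j = 6.
C(7,6) = 7.
Coefficient = C(7,6) · 5^1 = 7 · 5 = 35.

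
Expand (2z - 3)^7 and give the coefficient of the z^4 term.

The general term is C(7,j)·(2z)^j·(-3)^(7-j); the z^4 term has j = 4.
C(7,4) = 35.
Coefficient = C(7,4) · 2^4 · (-3)^3 = 35 · 16 · (-27) = -15120.

-15120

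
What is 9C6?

84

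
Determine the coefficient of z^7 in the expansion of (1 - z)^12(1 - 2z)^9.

-1242864

Coefficient of z^7 = Σ_{j} C(12,j)·(-1)^j·C(9,7-j)·(-2)^(7-j) for j from 0 to 7.
= (-4608) + (-64512) + (-266112) + (-443520) + (-332640) + (-114048) + (-16632) + (-792) = -1242864.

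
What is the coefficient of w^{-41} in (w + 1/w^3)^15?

15

General term: C(15,j)·(w)^j·(1/w^3)^(15-j), with w-exponent 1j − 3(15−j) = 4j − 45.
Set 4j − 45 = -41: j = 1.
C(15,1) = 15; 1^1 = 1; 1^14 = 1.
Coefficient = 15 · 1 · 1 = 15.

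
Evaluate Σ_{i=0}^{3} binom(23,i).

2048

1 + 23 + 253 + 1771 = 2048.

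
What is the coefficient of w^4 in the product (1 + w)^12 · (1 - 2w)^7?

Coefficient of w^4 = Σ_{j} C(12,j)·1^j·C(7,4-j)·(-2)^(4-j) for j from 0 to 4.
= 560 + (-3360) + 5544 + (-3080) + 495 = 159.

159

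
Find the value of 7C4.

35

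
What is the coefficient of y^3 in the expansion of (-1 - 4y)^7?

-2240

The general term is C(7,j)·(-1)^j·(-4y)^(7-j); the y^3 term has j = 4.
C(7,4) = 35.
Coefficient = C(7,4) · (-4)^3 = 35 · (-64) = -2240.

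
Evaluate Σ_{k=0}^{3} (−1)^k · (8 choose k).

-35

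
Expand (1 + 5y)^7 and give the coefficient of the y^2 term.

525

The general term is C(7,j)·(1)^j·(5y)^(7-j); the y^2 term has j = 5.
C(7,5) = 21.
Coefficient = C(7,5) · 5^2 = 21 · 25 = 525.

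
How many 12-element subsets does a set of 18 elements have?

18564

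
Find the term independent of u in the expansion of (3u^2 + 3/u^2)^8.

General term: C(8,j)·(3u^2)^j·(3/u^2)^(8-j), with u-exponent 2j − 2(8−j) = 4j − 16.
Set 4j − 16 = 0: j = 4.
C(8,4) = 70; 3^4 = 81; 3^4 = 81.
Coefficient = 70 · 81 · 81 = 459270.

459270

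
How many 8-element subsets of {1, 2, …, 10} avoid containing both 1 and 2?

All 8-subsets: C(10,8) = 45. Those containing both fixed elements: C(8,6) = 28.
45 − 28 = 17.

17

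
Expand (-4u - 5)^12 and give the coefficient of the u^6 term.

59136000000

The general term is C(12,j)·(-4u)^j·(-5)^(12-j); the u^6 term has j = 6.
C(12,6) = 924.
Coefficient = C(12,6) · (-4)^6 · (-5)^6 = 924 · 4096 · 15625 = 59136000000.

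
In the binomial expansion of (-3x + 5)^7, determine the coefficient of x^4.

354375

The general term is C(7,j)·(-3x)^j·(5)^(7-j); the x^4 term has j = 4.
C(7,4) = 35.
Coefficient = C(7,4) · (-3)^4 · 5^3 = 35 · 81 · 125 = 354375.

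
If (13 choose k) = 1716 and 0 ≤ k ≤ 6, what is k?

6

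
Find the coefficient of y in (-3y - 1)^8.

24

The general term is C(8,j)·(-3y)^j·(-1)^(8-j); the y^1 term has j = 1.
C(8,1) = 8.
Coefficient = C(8,1) · (-3)^1 · (-1)^7 = 8 · (-3) · (-1) = 24.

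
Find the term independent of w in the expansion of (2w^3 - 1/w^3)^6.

-160

General term: C(6,j)·(2w^3)^j·(-1/w^3)^(6-j), with w-exponent 3j − 3(6−j) = 6j − 18.
Set 6j − 18 = 0: j = 3.
C(6,3) = 20; 2^3 = 8; (-1)^3 = -1.
Coefficient = 20 · 8 · (-1) = -160.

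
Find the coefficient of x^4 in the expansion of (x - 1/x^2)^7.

General term: C(7,j)·(x)^j·(-1/x^2)^(7-j), with x-exponent 1j − 2(7−j) = 3j − 14.
Set 3j − 14 = 4: j = 6.
C(7,6) = 7; 1^6 = 1; (-1)^1 = -1.
Coefficient = 7 · 1 · (-1) = -7.

-7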